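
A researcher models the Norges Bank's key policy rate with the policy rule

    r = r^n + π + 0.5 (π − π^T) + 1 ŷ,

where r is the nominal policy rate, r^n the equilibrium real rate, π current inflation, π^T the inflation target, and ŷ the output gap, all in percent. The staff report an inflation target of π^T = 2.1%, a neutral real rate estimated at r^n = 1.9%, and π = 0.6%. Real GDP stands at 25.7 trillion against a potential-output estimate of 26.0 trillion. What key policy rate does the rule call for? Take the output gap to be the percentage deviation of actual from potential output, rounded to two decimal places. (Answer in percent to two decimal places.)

Output gap = 100 × (25.7 − 26.0) / 26.0 = -1.15%.
r = 1.90 + 0.60 + 0.5 × (0.60 − 2.10) + 1 × (-1.15)
   = 1.90 + 0.6 − 0.75 − 1.15 = 0.60

0.60%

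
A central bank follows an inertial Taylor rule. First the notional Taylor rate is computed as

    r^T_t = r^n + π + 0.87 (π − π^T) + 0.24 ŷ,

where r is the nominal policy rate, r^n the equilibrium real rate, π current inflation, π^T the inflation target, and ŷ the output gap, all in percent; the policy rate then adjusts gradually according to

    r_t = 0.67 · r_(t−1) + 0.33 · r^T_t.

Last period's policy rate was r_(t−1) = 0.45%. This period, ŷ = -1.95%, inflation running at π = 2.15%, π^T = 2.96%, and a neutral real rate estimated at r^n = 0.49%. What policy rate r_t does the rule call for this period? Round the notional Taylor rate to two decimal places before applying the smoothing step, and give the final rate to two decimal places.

r^T_t = 0.49 + 2.15 + 0.87 × (2.15 − 2.96) + 0.24 × (-1.95)
   = 0.49 + 2.15 − 0.7047 − 0.468 = 1.47
r_t = 0.67 × 0.45 + 0.33 × 1.47 = 0.3015 + 0.4851 = 0.79

0.79%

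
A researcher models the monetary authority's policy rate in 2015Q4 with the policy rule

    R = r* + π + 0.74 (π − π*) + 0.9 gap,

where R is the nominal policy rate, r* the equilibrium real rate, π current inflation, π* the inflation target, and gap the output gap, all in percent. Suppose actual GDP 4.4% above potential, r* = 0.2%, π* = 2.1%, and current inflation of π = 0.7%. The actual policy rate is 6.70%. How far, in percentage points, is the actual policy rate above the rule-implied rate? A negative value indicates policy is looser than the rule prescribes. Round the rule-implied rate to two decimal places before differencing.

2.88 pp

Output 4.4% above potential → gap = 4.4.
R = 0.2 + 0.7 + 0.74 × (0.7 − 2.1) + 0.9 × 4.4
   = 0.2 + 0.7 − 1.036 + 3.96 = 3.82
Deviation = 6.70 − 3.82 = 2.88 pp.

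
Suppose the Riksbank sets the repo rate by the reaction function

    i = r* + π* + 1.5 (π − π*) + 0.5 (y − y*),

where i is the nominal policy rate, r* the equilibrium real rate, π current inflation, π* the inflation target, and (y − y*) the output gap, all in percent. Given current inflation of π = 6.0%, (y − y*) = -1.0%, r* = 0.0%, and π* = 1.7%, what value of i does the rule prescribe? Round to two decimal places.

7.65%

i = 0.0 + 1.7 + 1.5 × (6.0 − 1.7) + 0.5 × (-1.0)
   = 0.0 + 1.7 + 6.45 − 0.5 = 7.65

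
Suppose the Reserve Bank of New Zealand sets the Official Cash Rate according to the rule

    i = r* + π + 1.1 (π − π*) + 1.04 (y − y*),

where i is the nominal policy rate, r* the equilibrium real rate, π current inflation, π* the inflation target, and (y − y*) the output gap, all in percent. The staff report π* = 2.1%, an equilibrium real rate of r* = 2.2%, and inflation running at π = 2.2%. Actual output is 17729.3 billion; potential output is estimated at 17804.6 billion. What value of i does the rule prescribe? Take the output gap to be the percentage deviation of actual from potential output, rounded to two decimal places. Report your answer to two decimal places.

Output gap = 100 × (17729.3 − 17804.6) / 17804.6 = -0.42%.
i = 2.20 + 2.20 + 1.1 × (2.20 − 2.10) + 1.04 × (-0.42)
   = 2.20 + 2.2 + 0.11 − 0.4368 = 4.07

4.07%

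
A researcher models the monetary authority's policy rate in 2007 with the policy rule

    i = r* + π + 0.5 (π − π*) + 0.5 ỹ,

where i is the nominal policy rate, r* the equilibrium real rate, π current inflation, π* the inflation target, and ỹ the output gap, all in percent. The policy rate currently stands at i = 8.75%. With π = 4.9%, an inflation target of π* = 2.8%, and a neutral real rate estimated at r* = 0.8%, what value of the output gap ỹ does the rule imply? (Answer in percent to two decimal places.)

4.00%

0.5 ỹ = 8.75 − 0.8 − 4.9 − 0.5 × (4.9 − 2.8) = 2
ỹ = 2 / 0.5 = 4.00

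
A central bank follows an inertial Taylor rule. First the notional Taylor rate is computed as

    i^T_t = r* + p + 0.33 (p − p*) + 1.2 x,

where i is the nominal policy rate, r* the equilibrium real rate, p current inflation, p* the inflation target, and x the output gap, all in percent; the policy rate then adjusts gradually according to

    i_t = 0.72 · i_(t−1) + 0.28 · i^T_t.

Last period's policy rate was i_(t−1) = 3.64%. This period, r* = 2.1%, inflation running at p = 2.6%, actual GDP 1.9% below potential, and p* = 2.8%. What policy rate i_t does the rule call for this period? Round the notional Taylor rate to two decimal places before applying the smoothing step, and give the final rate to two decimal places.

Output 1.9% below potential → x = -1.9.
i^T_t = 2.1 + 2.6 + 0.33 × (2.6 − 2.8) + 1.2 × (-1.9)
   = 2.1 + 2.6 − 0.066 − 2.28 = 2.35
i_t = 0.72 × 3.64 + 0.28 × 2.35 = 2.6208 + 0.658 = 3.28

3.28%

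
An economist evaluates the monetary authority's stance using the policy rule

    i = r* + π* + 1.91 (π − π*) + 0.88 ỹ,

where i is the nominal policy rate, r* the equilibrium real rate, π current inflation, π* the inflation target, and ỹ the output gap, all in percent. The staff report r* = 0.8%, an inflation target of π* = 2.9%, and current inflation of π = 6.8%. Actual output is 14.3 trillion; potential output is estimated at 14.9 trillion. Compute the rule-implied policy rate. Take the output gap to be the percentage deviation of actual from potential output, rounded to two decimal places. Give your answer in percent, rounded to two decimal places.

7.60%

Output gap = 100 × (14.3 − 14.9) / 14.9 = -4.03%.
i = 0.80 + 2.90 + 1.91 × (6.80 − 2.90) + 0.88 × (-4.03)
   = 0.80 + 2.9 + 7.449 − 3.5464 = 7.60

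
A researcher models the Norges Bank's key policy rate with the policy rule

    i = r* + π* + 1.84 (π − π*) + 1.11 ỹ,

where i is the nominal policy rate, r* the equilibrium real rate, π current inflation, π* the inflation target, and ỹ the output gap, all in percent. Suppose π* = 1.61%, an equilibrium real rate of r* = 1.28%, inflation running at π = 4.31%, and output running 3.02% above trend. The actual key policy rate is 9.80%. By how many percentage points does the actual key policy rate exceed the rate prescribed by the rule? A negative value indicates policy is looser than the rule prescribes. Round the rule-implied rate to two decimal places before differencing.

Output 3.02% above potential → ỹ = 3.02.
i = 1.28 + 1.61 + 1.84 × (4.31 − 1.61) + 1.11 × 3.02
   = 1.28 + 1.61 + 4.968 + 3.3522 = 11.21
Deviation = 9.80 − 11.21 = -1.41 pp.

-1.41 pp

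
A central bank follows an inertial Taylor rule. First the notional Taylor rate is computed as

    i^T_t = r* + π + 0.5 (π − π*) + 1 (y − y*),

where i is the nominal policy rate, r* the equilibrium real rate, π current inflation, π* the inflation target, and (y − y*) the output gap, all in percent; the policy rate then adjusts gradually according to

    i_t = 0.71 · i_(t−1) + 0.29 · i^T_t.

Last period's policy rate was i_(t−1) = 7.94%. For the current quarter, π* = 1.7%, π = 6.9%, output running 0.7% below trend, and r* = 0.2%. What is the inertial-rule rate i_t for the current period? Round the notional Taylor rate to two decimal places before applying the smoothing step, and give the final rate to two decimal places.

Output 0.7% below potential → (y − y*) = -0.7.
i^T_t = 0.2 + 6.9 + 0.5 × (6.9 − 1.7) + 1 × (-0.7)
   = 0.2 + 6.9 + 2.6 − 0.7 = 9.00
i_t = 0.71 × 7.94 + 0.29 × 9.00 = 5.6374 + 2.61 = 8.25

8.25%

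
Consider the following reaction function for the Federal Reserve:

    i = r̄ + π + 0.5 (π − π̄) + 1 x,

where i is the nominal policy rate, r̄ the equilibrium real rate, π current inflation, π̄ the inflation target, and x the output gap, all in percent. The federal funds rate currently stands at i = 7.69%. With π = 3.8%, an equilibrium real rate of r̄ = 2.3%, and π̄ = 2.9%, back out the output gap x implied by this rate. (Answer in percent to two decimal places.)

1.14%

1 x = 7.69 − 2.3 − 3.8 − 0.5 × (3.8 − 2.9) = 1.14
x = 1.14 / 1 = 1.14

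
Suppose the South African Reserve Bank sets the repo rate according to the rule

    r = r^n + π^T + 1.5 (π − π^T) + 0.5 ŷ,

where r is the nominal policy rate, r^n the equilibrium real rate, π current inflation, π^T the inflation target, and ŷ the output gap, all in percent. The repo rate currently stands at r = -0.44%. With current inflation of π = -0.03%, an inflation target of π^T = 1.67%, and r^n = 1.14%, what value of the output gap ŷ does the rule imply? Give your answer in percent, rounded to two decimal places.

-1.40%

0.5 ŷ = -0.44 − 1.14 − 1.67 − 1.5 × ((-0.03) − 1.67) = -0.7
ŷ = -0.7 / 0.5 = -1.40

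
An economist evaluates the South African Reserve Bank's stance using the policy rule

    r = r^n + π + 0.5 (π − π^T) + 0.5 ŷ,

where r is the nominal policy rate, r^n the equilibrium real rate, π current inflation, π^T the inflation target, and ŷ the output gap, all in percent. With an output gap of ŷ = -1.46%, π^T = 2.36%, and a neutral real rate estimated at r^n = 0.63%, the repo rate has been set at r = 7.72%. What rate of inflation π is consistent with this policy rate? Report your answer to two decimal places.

6.00%

Collecting π: r = r^n + (1 + 0.5) π − 0.5 π^T + 0.5 ŷ
1.5 π = 7.72 − 0.63 + 0.5 × 2.36 − 0.5 × (-1.46) = 9
π = 9 / 1.5 = 6.00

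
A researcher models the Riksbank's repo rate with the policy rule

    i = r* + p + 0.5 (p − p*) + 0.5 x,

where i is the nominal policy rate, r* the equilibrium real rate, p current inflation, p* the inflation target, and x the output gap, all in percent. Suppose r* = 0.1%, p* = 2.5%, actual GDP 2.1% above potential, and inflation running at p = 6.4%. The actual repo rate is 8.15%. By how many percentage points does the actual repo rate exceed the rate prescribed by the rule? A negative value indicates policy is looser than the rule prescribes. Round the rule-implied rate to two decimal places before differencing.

-1.35 pp

Output 2.1% above potential → x = 2.1.
i = 0.1 + 6.4 + 0.5 × (6.4 − 2.5) + 0.5 × 2.1
   = 0.1 + 6.4 + 1.95 + 1.05 = 9.50
Deviation = 8.15 − 9.50 = -1.35 pp.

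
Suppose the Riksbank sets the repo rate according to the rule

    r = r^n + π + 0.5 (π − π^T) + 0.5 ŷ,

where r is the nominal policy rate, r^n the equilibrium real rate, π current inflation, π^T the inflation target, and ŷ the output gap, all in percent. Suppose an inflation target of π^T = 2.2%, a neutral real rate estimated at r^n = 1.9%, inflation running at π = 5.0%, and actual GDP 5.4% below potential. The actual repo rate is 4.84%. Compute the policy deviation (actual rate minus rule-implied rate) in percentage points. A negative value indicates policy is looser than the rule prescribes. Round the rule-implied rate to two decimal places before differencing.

-0.76 pp

Output 5.4% below potential → ŷ = -5.4.
r = 1.9 + 5.0 + 0.5 × (5.0 − 2.2) + 0.5 × (-5.4)
   = 1.9 + 5 + 1.4 − 2.7 = 5.60
Deviation = 4.84 − 5.60 = -0.76 pp.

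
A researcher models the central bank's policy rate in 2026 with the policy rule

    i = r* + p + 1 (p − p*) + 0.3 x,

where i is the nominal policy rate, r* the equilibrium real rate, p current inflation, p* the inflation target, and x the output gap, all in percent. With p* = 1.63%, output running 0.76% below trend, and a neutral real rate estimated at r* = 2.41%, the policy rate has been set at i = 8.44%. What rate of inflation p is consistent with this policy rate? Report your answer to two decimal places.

3.94%

Output 0.76% below potential → x = -0.76.
Collecting p: i = r* + (1 + 1) p − 1 p* + 0.3 x
2 p = 8.44 − 2.41 + 1 × 1.63 − 0.3 × (-0.76) = 7.888
p = 7.888 / 2 = 3.94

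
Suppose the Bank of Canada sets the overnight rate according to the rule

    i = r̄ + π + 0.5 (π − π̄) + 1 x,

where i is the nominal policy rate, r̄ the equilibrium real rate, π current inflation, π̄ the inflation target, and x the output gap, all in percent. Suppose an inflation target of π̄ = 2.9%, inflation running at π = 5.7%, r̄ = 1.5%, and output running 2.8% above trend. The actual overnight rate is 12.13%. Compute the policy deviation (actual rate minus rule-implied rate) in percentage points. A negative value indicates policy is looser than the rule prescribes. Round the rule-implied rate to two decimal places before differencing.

0.73 pp

Output 2.8% above potential → x = 2.8.
i = 1.5 + 5.7 + 0.5 × (5.7 − 2.9) + 1 × 2.8
   = 1.5 + 5.7 + 1.4 + 2.8 = 11.40
Deviation = 12.13 − 11.40 = 0.73 pp.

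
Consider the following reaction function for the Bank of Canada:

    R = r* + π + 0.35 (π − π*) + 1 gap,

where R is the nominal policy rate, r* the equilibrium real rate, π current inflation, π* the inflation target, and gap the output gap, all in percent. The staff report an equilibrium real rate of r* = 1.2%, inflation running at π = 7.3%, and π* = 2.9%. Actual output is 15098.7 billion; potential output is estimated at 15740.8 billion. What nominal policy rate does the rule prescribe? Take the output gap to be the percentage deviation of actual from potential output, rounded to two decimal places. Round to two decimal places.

5.96%

Output gap = 100 × (15098.7 − 15740.8) / 15740.8 = -4.08%.
R = 1.20 + 7.30 + 0.35 × (7.30 − 2.90) + 1 × (-4.08)
   = 1.20 + 7.3 + 1.54 − 4.08 = 5.96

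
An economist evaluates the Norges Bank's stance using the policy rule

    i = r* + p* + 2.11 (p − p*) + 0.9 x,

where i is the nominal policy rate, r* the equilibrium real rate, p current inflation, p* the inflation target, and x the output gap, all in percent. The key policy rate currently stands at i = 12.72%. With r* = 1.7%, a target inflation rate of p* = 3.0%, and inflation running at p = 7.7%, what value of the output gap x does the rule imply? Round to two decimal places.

-2.11%

0.9 x = 12.72 − 1.7 − 3.0 − 2.11 × (7.7 − 3.0) = -1.897
x = -1.897 / 0.9 = -2.11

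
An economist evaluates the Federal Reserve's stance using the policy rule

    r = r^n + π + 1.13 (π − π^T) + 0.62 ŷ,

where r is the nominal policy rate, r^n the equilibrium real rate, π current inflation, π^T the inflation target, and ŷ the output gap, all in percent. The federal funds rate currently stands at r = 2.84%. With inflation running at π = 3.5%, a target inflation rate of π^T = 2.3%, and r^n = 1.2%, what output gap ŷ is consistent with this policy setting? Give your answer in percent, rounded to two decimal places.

-5.19%

0.62 ŷ = 2.84 − 1.2 − 3.5 − 1.13 × (3.5 − 2.3) = -3.216
ŷ = -3.216 / 0.62 = -5.19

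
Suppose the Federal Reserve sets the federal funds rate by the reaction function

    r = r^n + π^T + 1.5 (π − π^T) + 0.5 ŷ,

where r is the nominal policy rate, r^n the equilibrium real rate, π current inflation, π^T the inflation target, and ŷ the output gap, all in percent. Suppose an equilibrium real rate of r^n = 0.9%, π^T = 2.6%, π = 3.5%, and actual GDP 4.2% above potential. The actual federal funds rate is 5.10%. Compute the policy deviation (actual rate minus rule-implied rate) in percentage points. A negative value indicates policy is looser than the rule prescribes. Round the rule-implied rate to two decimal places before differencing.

Output 4.2% above potential → ŷ = 4.2.
r = 0.9 + 2.6 + 1.5 × (3.5 − 2.6) + 0.5 × 4.2
   = 0.9 + 2.6 + 1.35 + 2.1 = 6.95
Deviation = 5.10 − 6.95 = -1.85 pp.

-1.85 pp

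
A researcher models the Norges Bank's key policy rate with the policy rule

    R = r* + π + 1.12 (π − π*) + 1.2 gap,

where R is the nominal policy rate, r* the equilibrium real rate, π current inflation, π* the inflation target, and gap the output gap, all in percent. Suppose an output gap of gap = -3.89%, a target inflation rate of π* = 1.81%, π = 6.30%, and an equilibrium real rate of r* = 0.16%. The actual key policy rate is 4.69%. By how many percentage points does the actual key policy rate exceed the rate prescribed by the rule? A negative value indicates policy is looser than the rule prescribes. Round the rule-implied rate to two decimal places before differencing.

-2.13 pp

R = 0.16 + 6.30 + 1.12 × (6.30 − 1.81) + 1.2 × (-3.89)
   = 0.16 + 6.3 + 5.0288 − 4.668 = 6.82
Deviation = 4.69 − 6.82 = -2.13 pp.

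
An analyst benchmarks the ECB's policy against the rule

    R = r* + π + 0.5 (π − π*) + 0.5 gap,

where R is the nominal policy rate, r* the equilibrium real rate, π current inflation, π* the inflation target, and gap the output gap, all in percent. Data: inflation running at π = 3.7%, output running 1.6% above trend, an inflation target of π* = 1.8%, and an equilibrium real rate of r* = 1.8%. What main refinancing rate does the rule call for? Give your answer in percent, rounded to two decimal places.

Output 1.6% above potential → gap = 1.6.
R = 1.8 + 3.7 + 0.5 × (3.7 − 1.8) + 0.5 × 1.6
   = 1.8 + 3.7 + 0.95 + 0.8 = 7.25

7.25%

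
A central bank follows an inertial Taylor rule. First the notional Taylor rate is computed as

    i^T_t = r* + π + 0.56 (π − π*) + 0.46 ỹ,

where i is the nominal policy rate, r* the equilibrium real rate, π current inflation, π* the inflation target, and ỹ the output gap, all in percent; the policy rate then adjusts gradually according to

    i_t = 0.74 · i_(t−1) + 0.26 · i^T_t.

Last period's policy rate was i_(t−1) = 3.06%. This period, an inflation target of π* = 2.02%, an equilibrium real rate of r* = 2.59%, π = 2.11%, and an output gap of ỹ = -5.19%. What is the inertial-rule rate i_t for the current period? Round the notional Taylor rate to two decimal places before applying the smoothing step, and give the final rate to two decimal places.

i^T_t = 2.59 + 2.11 + 0.56 × (2.11 − 2.02) + 0.46 × (-5.19)
   = 2.59 + 2.11 + 0.0504 − 2.3874 = 2.36
i_t = 0.74 × 3.06 + 0.26 × 2.36 = 2.2644 + 0.6136 = 2.88

2.88%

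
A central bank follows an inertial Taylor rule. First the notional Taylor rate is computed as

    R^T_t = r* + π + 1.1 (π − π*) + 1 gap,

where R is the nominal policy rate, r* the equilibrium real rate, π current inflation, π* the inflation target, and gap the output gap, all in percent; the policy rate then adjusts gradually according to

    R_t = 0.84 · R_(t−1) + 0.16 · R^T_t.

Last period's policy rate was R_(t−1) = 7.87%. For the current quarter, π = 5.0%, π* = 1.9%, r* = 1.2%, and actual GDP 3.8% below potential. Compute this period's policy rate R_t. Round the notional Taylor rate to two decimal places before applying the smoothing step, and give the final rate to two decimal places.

7.54%

Output 3.8% below potential → gap = -3.8.
R^T_t = 1.2 + 5.0 + 1.1 × (5.0 − 1.9) + 1 × (-3.8)
   = 1.2 + 5 + 3.41 − 3.8 = 5.81
R_t = 0.84 × 7.87 + 0.16 × 5.81 = 6.6108 + 0.9296 = 7.54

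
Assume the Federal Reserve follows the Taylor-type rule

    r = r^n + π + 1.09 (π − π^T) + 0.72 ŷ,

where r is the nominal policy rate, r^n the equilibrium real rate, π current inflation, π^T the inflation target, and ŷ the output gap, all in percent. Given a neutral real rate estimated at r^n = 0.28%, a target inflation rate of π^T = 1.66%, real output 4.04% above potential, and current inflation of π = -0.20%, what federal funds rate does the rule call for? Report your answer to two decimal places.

Output 4.04% above potential → ŷ = 4.04.
r = 0.28 + (-0.20) + 1.09 × (-0.20 − 1.66) + 0.72 × 4.04
   = 0.28 − 0.2 − 2.0274 + 2.9088 = 0.96

0.96%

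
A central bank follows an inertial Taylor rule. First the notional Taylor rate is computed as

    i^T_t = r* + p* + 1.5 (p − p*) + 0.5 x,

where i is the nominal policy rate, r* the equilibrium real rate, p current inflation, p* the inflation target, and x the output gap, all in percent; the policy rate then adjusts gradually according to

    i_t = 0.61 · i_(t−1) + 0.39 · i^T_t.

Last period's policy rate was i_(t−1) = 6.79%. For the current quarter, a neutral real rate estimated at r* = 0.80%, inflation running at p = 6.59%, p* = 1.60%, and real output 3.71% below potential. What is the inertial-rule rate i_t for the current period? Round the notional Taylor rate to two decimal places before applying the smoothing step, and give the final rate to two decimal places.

7.27%

Output 3.71% below potential → x = -3.71.
i^T_t = 0.80 + 1.60 + 1.5 × (6.59 − 1.60) + 0.5 × (-3.71)
   = 0.80 + 1.6 + 7.485 − 1.855 = 8.03
i_t = 0.61 × 6.79 + 0.39 × 8.03 = 4.1419 + 3.1317 = 7.27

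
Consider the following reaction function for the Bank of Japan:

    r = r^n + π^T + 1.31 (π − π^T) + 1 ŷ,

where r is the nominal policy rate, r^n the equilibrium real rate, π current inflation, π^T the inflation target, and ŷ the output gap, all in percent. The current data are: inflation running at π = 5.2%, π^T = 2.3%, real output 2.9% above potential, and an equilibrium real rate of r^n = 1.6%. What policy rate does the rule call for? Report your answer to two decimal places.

Output 2.9% above potential → ŷ = 2.9.
r = 1.6 + 2.3 + 1.31 × (5.2 − 2.3) + 1 × 2.9
   = 1.6 + 2.3 + 3.799 + 2.9 = 10.60

10.60%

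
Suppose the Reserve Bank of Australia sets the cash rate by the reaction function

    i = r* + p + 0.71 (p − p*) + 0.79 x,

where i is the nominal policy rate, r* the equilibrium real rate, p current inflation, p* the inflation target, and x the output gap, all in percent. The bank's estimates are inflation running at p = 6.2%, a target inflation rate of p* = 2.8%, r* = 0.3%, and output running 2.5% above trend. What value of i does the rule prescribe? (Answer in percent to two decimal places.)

Output 2.5% above potential → x = 2.5.
i = 0.3 + 6.2 + 0.71 × (6.2 − 2.8) + 0.79 × 2.5
   = 0.3 + 6.2 + 2.414 + 1.975 = 10.89

10.89%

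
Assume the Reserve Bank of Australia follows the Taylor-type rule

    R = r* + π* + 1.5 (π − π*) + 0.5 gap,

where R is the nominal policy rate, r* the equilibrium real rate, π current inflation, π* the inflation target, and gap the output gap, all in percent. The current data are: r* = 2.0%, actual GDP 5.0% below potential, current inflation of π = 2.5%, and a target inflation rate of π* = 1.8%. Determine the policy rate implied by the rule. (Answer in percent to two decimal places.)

2.35%

Output 5.0% below potential → gap = -5.0.
R = 2.0 + 1.8 + 1.5 × (2.5 − 1.8) + 0.5 × (-5.0)
   = 2.0 + 1.8 + 1.05 − 2.5 = 2.35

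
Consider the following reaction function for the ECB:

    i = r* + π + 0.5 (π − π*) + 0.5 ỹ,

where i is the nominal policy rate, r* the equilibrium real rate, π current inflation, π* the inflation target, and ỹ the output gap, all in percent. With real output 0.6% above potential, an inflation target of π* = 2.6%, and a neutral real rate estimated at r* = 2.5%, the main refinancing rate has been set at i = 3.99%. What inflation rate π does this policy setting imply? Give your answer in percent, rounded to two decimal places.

1.66%

Output 0.6% above potential → ỹ = 0.6.
Collecting π: i = r* + (1 + 0.5) π − 0.5 π* + 0.5 ỹ
1.5 π = 3.99 − 2.5 + 0.5 × 2.6 − 0.5 × 0.6 = 2.49
π = 2.49 / 1.5 = 1.66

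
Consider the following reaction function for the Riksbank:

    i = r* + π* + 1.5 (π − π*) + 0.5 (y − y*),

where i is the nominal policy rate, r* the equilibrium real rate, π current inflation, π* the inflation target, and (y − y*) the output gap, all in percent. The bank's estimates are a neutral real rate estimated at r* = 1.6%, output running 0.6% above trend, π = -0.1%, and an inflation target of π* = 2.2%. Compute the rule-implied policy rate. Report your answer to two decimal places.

0.65%

Output 0.6% above potential → (y − y*) = 0.6.
i = 1.6 + 2.2 + 1.5 × (-0.1 − 2.2) + 0.5 × 0.6
   = 1.6 + 2.2 − 3.45 + 0.3 = 0.65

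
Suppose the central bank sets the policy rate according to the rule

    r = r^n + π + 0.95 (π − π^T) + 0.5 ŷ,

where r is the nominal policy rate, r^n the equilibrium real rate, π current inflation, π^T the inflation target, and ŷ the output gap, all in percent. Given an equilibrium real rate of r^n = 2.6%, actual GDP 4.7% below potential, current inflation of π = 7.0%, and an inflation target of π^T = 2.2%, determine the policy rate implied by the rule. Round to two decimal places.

Output 4.7% below potential → ŷ = -4.7.
r = 2.6 + 7.0 + 0.95 × (7.0 − 2.2) + 0.5 × (-4.7)
   = 2.6 + 7 + 4.56 − 2.35 = 11.81

11.81%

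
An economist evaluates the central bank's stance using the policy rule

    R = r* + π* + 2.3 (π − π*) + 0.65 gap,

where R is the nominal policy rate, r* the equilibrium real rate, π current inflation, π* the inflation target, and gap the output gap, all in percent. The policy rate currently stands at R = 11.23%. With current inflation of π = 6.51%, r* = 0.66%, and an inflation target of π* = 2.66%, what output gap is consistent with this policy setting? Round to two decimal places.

-1.45%

0.65 gap = 11.23 − 0.66 − 2.66 − 2.3 × (6.51 − 2.66) = -0.945
gap = -0.945 / 0.65 = -1.45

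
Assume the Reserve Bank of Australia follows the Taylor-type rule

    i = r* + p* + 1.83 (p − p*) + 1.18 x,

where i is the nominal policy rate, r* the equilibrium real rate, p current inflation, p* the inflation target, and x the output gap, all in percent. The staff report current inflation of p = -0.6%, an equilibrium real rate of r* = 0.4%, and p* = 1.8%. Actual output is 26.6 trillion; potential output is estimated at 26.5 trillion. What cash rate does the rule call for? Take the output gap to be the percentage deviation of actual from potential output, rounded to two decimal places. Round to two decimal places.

-1.74%

Output gap = 100 × (26.6 − 26.5) / 26.5 = 0.38%.
i = 0.40 + 1.80 + 1.83 × (-0.60 − 1.80) + 1.18 × 0.38
   = 0.40 + 1.8 − 4.392 + 0.4484 = -1.74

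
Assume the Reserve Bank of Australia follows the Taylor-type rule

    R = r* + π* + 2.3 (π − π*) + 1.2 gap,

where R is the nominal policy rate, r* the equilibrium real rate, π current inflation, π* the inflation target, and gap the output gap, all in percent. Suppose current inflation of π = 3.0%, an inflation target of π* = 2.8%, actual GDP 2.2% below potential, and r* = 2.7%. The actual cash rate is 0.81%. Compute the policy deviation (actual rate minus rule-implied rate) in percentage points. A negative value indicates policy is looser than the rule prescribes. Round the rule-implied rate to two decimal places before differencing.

Output 2.2% below potential → gap = -2.2.
R = 2.7 + 2.8 + 2.3 × (3.0 − 2.8) + 1.2 × (-2.2)
   = 2.7 + 2.8 + 0.46 − 2.64 = 3.32
Deviation = 0.81 − 3.32 = -2.51 pp.

-2.51 pp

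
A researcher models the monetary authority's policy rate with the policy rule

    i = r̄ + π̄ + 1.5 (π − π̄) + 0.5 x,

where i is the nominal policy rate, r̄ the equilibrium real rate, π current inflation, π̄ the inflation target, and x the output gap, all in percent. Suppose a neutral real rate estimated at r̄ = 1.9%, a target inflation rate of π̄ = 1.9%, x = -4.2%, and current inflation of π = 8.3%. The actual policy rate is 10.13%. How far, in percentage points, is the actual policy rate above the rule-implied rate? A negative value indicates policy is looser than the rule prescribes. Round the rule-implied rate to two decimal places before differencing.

-1.17 pp

i = 1.9 + 1.9 + 1.5 × (8.3 − 1.9) + 0.5 × (-4.2)
   = 1.9 + 1.9 + 9.6 − 2.1 = 11.30
Deviation = 10.13 − 11.30 = -1.17 pp.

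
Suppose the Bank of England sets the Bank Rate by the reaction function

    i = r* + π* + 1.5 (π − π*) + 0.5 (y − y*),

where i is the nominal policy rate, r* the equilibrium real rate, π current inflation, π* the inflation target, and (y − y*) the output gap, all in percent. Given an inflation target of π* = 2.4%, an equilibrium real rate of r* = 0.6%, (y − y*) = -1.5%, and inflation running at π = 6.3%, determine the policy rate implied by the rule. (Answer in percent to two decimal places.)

8.10%

i = 0.6 + 2.4 + 1.5 × (6.3 − 2.4) + 0.5 × (-1.5)
   = 0.6 + 2.4 + 5.85 − 0.75 = 8.10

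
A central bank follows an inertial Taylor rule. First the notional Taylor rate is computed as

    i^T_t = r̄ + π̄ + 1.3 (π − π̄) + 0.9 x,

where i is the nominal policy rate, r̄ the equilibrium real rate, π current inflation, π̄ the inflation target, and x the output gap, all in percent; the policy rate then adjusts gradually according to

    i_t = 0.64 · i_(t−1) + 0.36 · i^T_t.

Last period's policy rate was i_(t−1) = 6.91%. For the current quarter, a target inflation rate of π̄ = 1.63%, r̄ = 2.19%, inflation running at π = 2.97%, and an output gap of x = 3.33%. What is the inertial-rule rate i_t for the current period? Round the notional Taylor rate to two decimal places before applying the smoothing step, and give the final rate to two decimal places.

i^T_t = 2.19 + 1.63 + 1.3 × (2.97 − 1.63) + 0.9 × 3.33
   = 2.19 + 1.63 + 1.742 + 2.997 = 8.56
i_t = 0.64 × 6.91 + 0.36 × 8.56 = 4.4224 + 3.0816 = 7.50

7.50%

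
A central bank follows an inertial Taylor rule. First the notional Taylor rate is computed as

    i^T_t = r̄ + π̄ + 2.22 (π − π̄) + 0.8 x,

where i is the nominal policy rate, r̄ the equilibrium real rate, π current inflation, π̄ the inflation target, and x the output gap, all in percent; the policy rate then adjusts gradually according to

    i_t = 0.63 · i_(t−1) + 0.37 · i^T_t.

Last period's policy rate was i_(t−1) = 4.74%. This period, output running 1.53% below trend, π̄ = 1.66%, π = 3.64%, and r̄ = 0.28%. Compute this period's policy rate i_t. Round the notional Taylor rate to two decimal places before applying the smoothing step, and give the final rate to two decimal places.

4.88%

Output 1.53% below potential → x = -1.53.
i^T_t = 0.28 + 1.66 + 2.22 × (3.64 − 1.66) + 0.8 × (-1.53)
   = 0.28 + 1.66 + 4.3956 − 1.224 = 5.11
i_t = 0.63 × 4.74 + 0.37 × 5.11 = 2.9862 + 1.8907 = 4.88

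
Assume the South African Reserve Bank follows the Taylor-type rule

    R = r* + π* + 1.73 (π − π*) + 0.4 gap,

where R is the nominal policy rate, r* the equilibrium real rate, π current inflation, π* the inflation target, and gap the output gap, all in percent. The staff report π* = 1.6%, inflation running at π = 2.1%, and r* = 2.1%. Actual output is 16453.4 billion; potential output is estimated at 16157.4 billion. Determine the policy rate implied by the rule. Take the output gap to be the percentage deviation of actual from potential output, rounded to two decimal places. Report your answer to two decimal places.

5.30%

Output gap = 100 × (16453.4 − 16157.4) / 16157.4 = 1.83%.
R = 2.10 + 1.60 + 1.73 × (2.10 − 1.60) + 0.4 × 1.83
   = 2.10 + 1.6 + 0.865 + 0.732 = 5.30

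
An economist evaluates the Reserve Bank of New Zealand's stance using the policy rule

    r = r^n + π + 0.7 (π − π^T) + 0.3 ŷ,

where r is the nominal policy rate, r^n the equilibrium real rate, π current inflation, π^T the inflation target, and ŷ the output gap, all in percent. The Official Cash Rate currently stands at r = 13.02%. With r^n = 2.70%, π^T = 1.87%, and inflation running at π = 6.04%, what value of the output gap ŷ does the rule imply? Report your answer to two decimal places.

4.54%

0.3 ŷ = 13.02 − 2.70 − 6.04 − 0.7 × (6.04 − 1.87) = 1.361
ŷ = 1.361 / 0.3 = 4.54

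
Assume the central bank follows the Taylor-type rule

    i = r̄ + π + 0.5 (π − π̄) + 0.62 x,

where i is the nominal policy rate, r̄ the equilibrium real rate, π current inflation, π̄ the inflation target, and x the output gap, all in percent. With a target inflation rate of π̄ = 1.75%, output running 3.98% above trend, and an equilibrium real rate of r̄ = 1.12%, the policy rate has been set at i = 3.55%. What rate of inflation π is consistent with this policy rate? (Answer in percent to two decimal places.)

0.56%

Output 3.98% above potential → x = 3.98.
Collecting π: i = r̄ + (1 + 0.5) π − 0.5 π̄ + 0.62 x
1.5 π = 3.55 − 1.12 + 0.5 × 1.75 − 0.62 × 3.98 = 0.8374
π = 0.8374 / 1.5 = 0.56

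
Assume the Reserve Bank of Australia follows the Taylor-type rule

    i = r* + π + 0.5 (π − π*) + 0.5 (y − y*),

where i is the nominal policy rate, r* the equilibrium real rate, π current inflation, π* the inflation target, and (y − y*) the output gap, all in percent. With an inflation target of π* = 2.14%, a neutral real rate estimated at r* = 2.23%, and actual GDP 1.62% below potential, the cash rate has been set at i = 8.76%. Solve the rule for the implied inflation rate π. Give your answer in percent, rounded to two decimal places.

Output 1.62% below potential → (y − y*) = -1.62.
Collecting π: i = r* + (1 + 0.5) π − 0.5 π* + 0.5 (y − y*)
1.5 π = 8.76 − 2.23 + 0.5 × 2.14 − 0.5 × (-1.62) = 8.41
π = 8.41 / 1.5 = 5.61

5.61%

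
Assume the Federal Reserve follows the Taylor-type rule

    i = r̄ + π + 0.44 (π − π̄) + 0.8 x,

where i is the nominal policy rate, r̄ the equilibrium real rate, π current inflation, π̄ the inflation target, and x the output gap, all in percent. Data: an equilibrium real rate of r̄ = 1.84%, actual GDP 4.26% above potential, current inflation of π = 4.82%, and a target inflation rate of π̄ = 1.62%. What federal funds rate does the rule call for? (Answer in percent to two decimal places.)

Output 4.26% above potential → x = 4.26.
i = 1.84 + 4.82 + 0.44 × (4.82 − 1.62) + 0.8 × 4.26
   = 1.84 + 4.82 + 1.408 + 3.408 = 11.48

11.48%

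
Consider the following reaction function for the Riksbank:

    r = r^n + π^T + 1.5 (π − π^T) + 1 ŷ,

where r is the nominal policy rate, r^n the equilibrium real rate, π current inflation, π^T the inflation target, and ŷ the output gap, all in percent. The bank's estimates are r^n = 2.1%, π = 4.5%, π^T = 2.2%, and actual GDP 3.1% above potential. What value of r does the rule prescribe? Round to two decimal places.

10.85%

Output 3.1% above potential → ŷ = 3.1.
r = 2.1 + 2.2 + 1.5 × (4.5 − 2.2) + 1 × 3.1
   = 2.1 + 2.2 + 3.45 + 3.1 = 10.85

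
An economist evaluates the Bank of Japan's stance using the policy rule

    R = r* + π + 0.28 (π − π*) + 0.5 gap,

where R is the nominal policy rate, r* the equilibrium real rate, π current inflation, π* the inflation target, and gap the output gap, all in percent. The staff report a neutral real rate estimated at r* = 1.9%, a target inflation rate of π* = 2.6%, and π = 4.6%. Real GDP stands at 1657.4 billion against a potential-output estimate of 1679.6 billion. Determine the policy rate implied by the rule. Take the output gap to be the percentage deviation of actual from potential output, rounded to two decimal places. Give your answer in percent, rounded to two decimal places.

6.40%

Output gap = 100 × (1657.4 − 1679.6) / 1679.6 = -1.32%.
R = 1.90 + 4.60 + 0.28 × (4.60 − 2.60) + 0.5 × (-1.32)
   = 1.90 + 4.6 + 0.56 − 0.66 = 6.40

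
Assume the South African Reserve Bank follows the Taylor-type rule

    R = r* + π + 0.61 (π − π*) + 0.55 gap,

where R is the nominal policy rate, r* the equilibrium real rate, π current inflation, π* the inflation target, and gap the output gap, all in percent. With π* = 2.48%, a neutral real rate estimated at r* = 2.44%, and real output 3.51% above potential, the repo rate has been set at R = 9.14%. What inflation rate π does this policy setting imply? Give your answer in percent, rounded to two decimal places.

3.90%

Output 3.51% above potential → gap = 3.51.
Collecting π: R = r* + (1 + 0.61) π − 0.61 π* + 0.55 gap
1.61 π = 9.14 − 2.44 + 0.61 × 2.48 − 0.55 × 3.51 = 6.2823
π = 6.2823 / 1.61 = 3.90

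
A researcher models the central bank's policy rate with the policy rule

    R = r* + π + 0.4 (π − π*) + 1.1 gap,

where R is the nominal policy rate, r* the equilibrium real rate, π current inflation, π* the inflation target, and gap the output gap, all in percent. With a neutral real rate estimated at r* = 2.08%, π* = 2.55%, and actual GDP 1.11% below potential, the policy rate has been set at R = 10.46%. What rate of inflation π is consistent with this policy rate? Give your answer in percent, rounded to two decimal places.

Output 1.11% below potential → gap = -1.11.
Collecting π: R = r* + (1 + 0.4) π − 0.4 π* + 1.1 gap
1.4 π = 10.46 − 2.08 + 0.4 × 2.55 − 1.1 × (-1.11) = 10.621
π = 10.621 / 1.4 = 7.59

7.59%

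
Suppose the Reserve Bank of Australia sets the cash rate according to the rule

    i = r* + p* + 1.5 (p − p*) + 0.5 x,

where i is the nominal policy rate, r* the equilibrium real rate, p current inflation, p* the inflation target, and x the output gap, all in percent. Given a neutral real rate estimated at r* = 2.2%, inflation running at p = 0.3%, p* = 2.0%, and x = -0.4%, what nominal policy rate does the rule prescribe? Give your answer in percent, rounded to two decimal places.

i = 2.2 + 2.0 + 1.5 × (0.3 − 2.0) + 0.5 × (-0.4)
   = 2.2 + 2 − 2.55 − 0.2 = 1.45

1.45%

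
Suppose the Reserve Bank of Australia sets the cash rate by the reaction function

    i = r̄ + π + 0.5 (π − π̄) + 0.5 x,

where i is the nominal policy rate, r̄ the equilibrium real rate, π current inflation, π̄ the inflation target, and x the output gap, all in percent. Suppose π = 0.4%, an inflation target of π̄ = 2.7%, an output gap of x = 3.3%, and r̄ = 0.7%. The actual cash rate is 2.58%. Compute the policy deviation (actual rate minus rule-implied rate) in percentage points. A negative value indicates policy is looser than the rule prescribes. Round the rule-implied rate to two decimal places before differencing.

i = 0.7 + 0.4 + 0.5 × (0.4 − 2.7) + 0.5 × 3.3
   = 0.7 + 0.4 − 1.15 + 1.65 = 1.60
Deviation = 2.58 − 1.60 = 0.98 pp.

0.98 pp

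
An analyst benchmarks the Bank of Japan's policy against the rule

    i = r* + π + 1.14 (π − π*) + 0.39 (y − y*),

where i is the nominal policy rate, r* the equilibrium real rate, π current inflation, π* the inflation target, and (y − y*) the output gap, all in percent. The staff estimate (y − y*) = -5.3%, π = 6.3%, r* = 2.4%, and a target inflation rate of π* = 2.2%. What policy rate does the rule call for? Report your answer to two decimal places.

11.31%

i = 2.4 + 6.3 + 1.14 × (6.3 − 2.2) + 0.39 × (-5.3)
   = 2.4 + 6.3 + 4.674 − 2.067 = 11.31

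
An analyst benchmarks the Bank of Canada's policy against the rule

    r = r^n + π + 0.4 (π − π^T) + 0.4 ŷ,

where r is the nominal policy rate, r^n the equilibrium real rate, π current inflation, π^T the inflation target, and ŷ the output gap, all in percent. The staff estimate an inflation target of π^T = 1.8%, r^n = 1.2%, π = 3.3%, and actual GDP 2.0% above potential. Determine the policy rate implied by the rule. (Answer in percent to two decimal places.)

Output 2.0% above potential → ŷ = 2.0.
r = 1.2 + 3.3 + 0.4 × (3.3 − 1.8) + 0.4 × 2.0
   = 1.2 + 3.3 + 0.6 + 0.8 = 5.90

5.90%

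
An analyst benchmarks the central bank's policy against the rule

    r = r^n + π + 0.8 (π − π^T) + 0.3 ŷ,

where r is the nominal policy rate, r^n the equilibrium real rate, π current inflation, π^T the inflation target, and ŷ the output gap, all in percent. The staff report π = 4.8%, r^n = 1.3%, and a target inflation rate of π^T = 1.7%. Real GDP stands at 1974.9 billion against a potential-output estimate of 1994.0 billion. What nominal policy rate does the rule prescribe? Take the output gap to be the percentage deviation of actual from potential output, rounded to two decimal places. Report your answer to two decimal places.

8.29%

Output gap = 100 × (1974.9 − 1994.0) / 1994.0 = -0.96%.
r = 1.30 + 4.80 + 0.8 × (4.80 − 1.70) + 0.3 × (-0.96)
   = 1.30 + 4.8 + 2.48 − 0.288 = 8.29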